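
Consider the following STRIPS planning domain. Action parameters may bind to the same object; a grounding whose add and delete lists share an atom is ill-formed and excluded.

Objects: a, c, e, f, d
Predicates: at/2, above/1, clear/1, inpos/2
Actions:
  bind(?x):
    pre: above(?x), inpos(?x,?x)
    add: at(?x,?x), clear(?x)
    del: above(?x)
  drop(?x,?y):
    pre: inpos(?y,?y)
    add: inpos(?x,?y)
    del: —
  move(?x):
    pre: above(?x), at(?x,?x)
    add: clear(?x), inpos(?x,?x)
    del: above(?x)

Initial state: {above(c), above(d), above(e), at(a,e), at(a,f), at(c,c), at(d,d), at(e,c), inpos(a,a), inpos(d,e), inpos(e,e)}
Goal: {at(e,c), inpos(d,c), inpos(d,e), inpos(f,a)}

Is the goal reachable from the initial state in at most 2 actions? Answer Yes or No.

No

1. drop(f,a)  →  {above(c), above(d), above(e), at(a,e), at(a,f), at(c,c), at(d,d), at(e,c), inpos(a,a), inpos(d,e), inpos(e,e), inpos(f,a)}
2. move(c)  →  {above(d), above(e), at(a,e), at(a,f), at(c,c), at(d,d), at(e,c), clear(c), inpos(a,a), inpos(c,c), inpos(d,e), inpos(e,e), inpos(f,a)}
3. drop(d,c)  →  {above(d), above(e), at(a,e), at(a,f), at(c,c), at(d,d), at(e,c), clear(c), inpos(a,a), inpos(c,c), inpos(d,c), inpos(d,e), inpos(e,e), inpos(f,a)}
optimal plan length = 3; 3 > 2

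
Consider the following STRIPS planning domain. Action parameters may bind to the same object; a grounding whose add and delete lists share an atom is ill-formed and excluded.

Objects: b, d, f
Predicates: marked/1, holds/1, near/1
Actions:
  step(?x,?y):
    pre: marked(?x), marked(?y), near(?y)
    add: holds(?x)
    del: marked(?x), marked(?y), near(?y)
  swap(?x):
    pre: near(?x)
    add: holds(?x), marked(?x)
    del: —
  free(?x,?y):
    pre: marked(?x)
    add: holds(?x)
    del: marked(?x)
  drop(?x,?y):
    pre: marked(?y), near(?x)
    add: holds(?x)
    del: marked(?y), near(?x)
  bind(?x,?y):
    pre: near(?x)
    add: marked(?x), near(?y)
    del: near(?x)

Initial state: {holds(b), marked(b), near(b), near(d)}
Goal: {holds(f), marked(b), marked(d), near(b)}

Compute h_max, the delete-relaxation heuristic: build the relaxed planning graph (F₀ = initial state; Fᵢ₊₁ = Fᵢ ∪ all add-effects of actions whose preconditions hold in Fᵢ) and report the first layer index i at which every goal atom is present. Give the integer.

F0 = init (4 atoms)
F1 = F0 ∪ {holds(d), marked(d), near(f)}  (7 atoms)
F2 = F1 ∪ {holds(f), marked(f)}  (9 atoms)
goal ⊆ F2  ⇒  h_max = 2

2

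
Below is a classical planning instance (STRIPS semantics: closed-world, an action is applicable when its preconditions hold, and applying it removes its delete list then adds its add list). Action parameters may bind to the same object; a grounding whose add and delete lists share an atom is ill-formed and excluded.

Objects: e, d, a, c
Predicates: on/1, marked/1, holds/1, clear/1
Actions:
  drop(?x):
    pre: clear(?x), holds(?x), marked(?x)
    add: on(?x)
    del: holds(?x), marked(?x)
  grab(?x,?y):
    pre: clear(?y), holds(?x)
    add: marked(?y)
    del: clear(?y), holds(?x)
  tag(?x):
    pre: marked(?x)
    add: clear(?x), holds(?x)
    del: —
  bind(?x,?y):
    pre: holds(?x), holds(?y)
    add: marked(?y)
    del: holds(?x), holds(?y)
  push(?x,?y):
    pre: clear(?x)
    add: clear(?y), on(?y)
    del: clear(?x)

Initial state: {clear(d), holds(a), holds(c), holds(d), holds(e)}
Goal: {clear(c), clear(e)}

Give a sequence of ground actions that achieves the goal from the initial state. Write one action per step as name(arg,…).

1. bind(e,e)  →  {clear(d), holds(a), holds(c), holds(d), marked(e)}
2. tag(e)  →  {clear(d), clear(e), holds(a), holds(c), holds(d), holds(e), marked(e)}
3. push(d,c)  →  {clear(c), clear(e), holds(a), holds(c), holds(d), holds(e), marked(e), on(c)}

bind(e,e); tag(e); push(d,c)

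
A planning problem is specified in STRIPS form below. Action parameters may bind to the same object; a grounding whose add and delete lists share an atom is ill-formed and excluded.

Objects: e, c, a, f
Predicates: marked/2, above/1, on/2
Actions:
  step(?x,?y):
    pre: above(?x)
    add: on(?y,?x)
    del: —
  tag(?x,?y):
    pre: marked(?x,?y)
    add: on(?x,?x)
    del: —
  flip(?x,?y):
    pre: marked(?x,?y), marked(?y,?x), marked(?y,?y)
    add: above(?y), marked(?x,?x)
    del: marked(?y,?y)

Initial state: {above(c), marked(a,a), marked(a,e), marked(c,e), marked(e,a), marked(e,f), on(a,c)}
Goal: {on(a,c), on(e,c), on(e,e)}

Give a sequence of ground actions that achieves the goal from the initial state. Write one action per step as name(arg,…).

1. step(c,e)  →  {above(c), marked(a,a), marked(a,e), marked(c,e), marked(e,a), marked(e,f), on(a,c), on(e,c)}
2. tag(e,a)  →  {above(c), marked(a,a), marked(a,e), marked(c,e), marked(e,a), marked(e,f), on(a,c), on(e,c), on(e,e)}

step(c,e); tag(e,a)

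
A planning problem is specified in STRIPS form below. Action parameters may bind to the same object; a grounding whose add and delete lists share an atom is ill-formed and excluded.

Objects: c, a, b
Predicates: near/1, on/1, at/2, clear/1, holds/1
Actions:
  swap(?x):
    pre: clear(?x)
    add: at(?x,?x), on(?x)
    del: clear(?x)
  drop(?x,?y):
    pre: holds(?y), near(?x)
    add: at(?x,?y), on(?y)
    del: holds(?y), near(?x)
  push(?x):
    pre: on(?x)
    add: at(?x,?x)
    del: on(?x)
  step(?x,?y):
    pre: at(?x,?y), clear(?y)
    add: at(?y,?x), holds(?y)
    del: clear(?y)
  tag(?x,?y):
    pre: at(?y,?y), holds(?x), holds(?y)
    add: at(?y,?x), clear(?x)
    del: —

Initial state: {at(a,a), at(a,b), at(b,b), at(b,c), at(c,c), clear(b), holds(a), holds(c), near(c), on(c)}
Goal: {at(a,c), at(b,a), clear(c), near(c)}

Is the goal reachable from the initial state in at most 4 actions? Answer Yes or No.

Yes

1. step(a,b)  →  {at(a,a), at(a,b), at(b,a), at(b,b), at(b,c), at(c,c), holds(a), holds(b), holds(c), near(c), on(c)}
2. tag(c,a)  →  {at(a,a), at(a,b), at(a,c), at(b,a), at(b,b), at(b,c), at(c,c), clear(c), holds(a), holds(b), holds(c), near(c), on(c)}
optimal plan length = 2; 2 ≤ 4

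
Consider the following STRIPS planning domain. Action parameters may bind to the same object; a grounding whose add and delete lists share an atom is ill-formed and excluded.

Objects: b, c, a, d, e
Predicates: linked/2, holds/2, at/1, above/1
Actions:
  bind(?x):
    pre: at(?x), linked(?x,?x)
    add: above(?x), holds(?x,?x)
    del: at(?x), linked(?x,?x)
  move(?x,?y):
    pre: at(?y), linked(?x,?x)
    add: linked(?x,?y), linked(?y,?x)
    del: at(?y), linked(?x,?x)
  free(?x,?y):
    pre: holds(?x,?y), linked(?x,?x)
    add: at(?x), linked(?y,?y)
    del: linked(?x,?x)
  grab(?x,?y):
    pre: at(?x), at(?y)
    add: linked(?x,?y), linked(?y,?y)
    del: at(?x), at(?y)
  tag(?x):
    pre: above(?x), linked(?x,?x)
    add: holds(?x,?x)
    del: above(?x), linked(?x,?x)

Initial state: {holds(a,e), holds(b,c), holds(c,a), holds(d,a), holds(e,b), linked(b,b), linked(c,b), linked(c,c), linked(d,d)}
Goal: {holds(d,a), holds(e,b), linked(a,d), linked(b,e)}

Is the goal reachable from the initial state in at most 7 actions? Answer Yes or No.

1. free(b,c)  →  {at(b), holds(a,e), holds(b,c), holds(c,a), holds(d,a), holds(e,b), linked(c,b), linked(c,c), linked(d,d)}
2. free(c,a)  →  {at(b), at(c), holds(a,e), holds(b,c), holds(c,a), holds(d,a), holds(e,b), linked(a,a), linked(c,b), linked(d,d)}
3. free(a,e)  →  {at(a), at(b), at(c), holds(a,e), holds(b,c), holds(c,a), holds(d,a), holds(e,b), linked(c,b), linked(d,d), linked(e,e)}
4. move(d,a)  →  {at(b), at(c), holds(a,e), holds(b,c), holds(c,a), holds(d,a), holds(e,b), linked(a,d), linked(c,b), linked(d,a), linked(e,e)}
5. move(e,b)  →  {at(c), holds(a,e), holds(b,c), holds(c,a), holds(d,a), holds(e,b), linked(a,d), linked(b,e), linked(c,b), linked(d,a), linked(e,b)}
optimal plan length = 5; 5 ≤ 7

Yes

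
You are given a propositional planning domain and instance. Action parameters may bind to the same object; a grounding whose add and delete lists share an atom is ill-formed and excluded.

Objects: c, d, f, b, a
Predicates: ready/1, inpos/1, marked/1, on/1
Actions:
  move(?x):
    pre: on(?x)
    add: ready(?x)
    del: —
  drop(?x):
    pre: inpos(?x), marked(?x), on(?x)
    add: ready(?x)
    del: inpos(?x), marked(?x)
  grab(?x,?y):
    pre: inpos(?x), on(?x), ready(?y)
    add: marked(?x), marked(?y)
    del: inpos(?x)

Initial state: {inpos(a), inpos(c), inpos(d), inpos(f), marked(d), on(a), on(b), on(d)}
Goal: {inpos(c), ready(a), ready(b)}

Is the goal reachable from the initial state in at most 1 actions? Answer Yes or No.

No

1. move(b)  →  {inpos(a), inpos(c), inpos(d), inpos(f), marked(d), on(a), on(b), on(d), ready(b)}
2. move(a)  →  {inpos(a), inpos(c), inpos(d), inpos(f), marked(d), on(a), on(b), on(d), ready(a), ready(b)}
optimal plan length = 2; 2 > 1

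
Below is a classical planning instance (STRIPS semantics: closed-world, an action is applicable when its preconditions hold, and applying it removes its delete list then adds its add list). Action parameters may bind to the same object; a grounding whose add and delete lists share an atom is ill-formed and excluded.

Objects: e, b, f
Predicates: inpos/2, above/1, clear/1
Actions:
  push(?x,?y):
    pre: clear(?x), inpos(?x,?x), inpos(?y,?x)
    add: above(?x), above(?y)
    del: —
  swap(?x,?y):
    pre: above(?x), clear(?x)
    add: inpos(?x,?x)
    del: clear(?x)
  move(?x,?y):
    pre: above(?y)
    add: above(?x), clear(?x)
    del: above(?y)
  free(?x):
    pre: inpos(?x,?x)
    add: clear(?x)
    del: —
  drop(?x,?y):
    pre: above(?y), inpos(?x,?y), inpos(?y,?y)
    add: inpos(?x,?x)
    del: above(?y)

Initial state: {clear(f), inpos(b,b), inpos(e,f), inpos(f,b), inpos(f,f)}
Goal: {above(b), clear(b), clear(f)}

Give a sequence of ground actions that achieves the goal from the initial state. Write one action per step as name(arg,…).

1. push(f,e)  →  {above(e), above(f), clear(f), inpos(b,b), inpos(e,f), inpos(f,b), inpos(f,f)}
2. move(b,e)  →  {above(b), above(f), clear(b), clear(f), inpos(b,b), inpos(e,f), inpos(f,b), inpos(f,f)}

push(f,e); move(b,e)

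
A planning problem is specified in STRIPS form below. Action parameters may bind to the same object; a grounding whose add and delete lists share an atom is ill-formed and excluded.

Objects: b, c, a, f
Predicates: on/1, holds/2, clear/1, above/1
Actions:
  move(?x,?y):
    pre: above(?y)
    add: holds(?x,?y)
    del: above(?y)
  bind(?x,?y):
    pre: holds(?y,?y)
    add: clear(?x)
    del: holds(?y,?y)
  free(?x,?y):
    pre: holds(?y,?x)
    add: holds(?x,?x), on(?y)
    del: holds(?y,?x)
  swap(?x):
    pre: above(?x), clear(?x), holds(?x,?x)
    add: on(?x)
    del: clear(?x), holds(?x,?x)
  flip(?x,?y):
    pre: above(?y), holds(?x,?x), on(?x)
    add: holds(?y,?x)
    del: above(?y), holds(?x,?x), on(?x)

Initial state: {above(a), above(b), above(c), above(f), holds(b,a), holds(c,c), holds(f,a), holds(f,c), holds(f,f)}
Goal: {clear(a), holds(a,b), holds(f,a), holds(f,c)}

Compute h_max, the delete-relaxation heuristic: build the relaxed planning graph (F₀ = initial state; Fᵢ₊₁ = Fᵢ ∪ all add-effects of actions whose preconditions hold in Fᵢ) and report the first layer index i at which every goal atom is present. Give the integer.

1

F0 = init (9 atoms)
F1 = F0 ∪ {clear(a), clear(b), clear(c), clear(f), holds(a,a), holds(a,b), holds(a,c), holds(a,f), holds(b,b), holds(b,c), holds(b,f), holds(c,a), holds(c,b), holds(c,f), holds(f,b), on(b), on(f)}  (26 atoms)
goal ⊆ F1  ⇒  h_max = 1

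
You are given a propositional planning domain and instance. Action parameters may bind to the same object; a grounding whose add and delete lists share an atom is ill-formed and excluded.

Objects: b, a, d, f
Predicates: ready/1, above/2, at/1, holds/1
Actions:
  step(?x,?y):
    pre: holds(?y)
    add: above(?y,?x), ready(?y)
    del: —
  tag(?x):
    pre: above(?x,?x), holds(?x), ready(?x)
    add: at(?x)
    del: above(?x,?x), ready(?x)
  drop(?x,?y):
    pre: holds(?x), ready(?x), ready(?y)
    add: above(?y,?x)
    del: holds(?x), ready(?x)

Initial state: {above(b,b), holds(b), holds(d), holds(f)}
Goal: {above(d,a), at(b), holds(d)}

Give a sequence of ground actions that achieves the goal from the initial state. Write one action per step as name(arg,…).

1. step(b,b)  →  {above(b,b), holds(b), holds(d), holds(f), ready(b)}
2. step(a,d)  →  {above(b,b), above(d,a), holds(b), holds(d), holds(f), ready(b), ready(d)}
3. tag(b)  →  {above(d,a), at(b), holds(b), holds(d), holds(f), ready(d)}

step(b,b); step(a,d); tag(b)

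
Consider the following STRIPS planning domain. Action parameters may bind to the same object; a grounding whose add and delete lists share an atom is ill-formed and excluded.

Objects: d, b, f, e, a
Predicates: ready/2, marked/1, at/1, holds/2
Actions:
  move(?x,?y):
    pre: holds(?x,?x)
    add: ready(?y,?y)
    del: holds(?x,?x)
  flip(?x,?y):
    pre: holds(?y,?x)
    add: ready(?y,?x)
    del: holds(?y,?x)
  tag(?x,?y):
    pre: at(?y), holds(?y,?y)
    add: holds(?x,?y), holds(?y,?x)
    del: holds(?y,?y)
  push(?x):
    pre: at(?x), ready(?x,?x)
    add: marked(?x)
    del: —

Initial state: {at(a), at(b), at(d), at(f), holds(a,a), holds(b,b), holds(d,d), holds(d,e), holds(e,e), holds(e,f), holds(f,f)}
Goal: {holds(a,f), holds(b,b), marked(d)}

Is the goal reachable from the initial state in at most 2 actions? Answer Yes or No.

1. move(d,d)  →  {at(a), at(b), at(d), at(f), holds(a,a), holds(b,b), holds(d,e), holds(e,e), holds(e,f), holds(f,f), ready(d,d)}
2. tag(f,a)  →  {at(a), at(b), at(d), at(f), holds(a,f), holds(b,b), holds(d,e), holds(e,e), holds(e,f), holds(f,a), holds(f,f), ready(d,d)}
3. push(d)  →  {at(a), at(b), at(d), at(f), holds(a,f), holds(b,b), holds(d,e), holds(e,e), holds(e,f), holds(f,a), holds(f,f), marked(d), ready(d,d)}
optimal plan length = 3; 3 > 2

No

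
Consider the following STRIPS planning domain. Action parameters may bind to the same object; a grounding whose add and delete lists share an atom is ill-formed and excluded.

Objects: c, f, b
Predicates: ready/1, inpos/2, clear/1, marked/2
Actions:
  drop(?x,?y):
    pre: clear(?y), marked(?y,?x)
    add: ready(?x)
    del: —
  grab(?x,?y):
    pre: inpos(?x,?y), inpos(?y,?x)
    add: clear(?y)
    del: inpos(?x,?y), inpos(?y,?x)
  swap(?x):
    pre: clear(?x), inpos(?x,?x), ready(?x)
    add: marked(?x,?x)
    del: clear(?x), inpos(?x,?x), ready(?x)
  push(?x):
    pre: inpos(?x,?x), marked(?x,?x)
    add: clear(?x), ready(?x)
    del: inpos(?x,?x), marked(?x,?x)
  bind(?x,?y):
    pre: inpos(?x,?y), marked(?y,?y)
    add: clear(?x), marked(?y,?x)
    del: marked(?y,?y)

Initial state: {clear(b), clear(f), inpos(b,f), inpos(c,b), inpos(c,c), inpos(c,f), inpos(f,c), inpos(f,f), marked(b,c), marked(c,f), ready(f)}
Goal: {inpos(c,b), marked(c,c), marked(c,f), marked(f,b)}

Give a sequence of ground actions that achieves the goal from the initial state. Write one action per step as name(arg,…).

1. drop(c,b)  →  {clear(b), clear(f), inpos(b,f), inpos(c,b), inpos(c,c), inpos(c,f), inpos(f,c), inpos(f,f), marked(b,c), marked(c,f), ready(c), ready(f)}
2. grab(f,c)  →  {clear(b), clear(c), clear(f), inpos(b,f), inpos(c,b), inpos(c,c), inpos(f,f), marked(b,c), marked(c,f), ready(c), ready(f)}
3. swap(c)  →  {clear(b), clear(f), inpos(b,f), inpos(c,b), inpos(f,f), marked(b,c), marked(c,c), marked(c,f), ready(f)}
4. swap(f)  →  {clear(b), inpos(b,f), inpos(c,b), marked(b,c), marked(c,c), marked(c,f), marked(f,f)}
5. bind(b,f)  →  {clear(b), inpos(b,f), inpos(c,b), marked(b,c), marked(c,c), marked(c,f), marked(f,b)}

drop(c,b); grab(f,c); swap(c); swap(f); bind(b,f)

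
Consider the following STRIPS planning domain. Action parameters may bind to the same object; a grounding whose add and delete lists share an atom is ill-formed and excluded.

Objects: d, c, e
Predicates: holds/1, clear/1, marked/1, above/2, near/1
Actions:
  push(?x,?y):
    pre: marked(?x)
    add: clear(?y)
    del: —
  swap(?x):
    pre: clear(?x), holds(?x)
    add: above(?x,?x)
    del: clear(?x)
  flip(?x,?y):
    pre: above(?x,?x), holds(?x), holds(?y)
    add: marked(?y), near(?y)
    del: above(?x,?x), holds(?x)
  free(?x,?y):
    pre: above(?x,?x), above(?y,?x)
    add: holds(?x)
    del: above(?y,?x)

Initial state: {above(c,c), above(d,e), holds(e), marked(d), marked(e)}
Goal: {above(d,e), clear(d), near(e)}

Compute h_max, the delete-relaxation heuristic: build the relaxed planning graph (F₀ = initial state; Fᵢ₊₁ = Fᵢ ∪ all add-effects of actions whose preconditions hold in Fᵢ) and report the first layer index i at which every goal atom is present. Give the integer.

2

F0 = init (5 atoms)
F1 = F0 ∪ {clear(c), clear(d), clear(e), holds(c)}  (9 atoms)
F2 = F1 ∪ {above(e,e), marked(c), near(c), near(e)}  (13 atoms)
goal ⊆ F2  ⇒  h_max = 2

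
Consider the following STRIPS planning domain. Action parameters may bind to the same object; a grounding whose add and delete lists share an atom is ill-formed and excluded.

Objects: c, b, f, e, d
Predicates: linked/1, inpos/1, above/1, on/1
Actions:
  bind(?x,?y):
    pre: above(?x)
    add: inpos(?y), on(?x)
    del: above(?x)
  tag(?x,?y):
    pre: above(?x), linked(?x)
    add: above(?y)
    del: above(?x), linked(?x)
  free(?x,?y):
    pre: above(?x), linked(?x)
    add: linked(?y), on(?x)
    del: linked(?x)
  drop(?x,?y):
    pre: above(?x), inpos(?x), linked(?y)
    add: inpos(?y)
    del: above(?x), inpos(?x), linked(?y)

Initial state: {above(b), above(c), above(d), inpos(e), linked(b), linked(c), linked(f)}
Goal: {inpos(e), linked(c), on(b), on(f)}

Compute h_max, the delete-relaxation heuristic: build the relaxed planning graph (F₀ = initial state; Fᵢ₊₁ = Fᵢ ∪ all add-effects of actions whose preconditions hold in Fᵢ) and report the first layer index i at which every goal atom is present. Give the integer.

2

F0 = init (7 atoms)
F1 = F0 ∪ {above(e), above(f), inpos(b), inpos(c), inpos(d), inpos(f), linked(d), linked(e), on(b), on(c), on(d)}  (18 atoms)
F2 = F1 ∪ {on(e), on(f)}  (20 atoms)
goal ⊆ F2  ⇒  h_max = 2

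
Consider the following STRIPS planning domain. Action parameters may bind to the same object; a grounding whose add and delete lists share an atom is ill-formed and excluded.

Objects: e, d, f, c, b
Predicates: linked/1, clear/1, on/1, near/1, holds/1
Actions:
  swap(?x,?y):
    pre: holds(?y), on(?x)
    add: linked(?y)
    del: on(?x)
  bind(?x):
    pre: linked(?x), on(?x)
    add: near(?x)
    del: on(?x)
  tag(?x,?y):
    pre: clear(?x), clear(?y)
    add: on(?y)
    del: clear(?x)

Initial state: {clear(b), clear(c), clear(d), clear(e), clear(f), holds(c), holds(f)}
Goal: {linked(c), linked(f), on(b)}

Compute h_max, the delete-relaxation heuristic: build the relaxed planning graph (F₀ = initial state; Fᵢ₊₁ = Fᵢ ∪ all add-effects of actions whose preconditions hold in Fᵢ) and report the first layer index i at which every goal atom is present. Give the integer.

2

F0 = init (7 atoms)
F1 = F0 ∪ {on(b), on(c), on(d), on(e), on(f)}  (12 atoms)
F2 = F1 ∪ {linked(c), linked(f)}  (14 atoms)
goal ⊆ F2  ⇒  h_max = 2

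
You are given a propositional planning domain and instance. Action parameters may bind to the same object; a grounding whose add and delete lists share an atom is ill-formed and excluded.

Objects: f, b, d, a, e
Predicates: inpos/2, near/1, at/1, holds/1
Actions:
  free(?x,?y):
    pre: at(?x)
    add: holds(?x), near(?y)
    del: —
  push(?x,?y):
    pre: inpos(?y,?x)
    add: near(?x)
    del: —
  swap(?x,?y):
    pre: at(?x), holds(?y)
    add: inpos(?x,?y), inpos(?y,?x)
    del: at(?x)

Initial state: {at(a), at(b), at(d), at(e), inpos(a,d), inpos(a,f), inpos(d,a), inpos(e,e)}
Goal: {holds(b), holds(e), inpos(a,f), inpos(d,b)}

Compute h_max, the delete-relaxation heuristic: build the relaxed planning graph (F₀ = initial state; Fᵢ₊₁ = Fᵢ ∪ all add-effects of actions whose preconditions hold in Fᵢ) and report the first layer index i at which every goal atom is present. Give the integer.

2

F0 = init (8 atoms)
F1 = F0 ∪ {holds(a), holds(b), holds(d), holds(e), near(a), near(b), near(d), near(e), near(f)}  (17 atoms)
F2 = F1 ∪ {inpos(a,a), inpos(a,b), inpos(a,e), inpos(b,a), inpos(b,b), inpos(b,d), inpos(b,e), inpos(d,b), inpos(d,d), inpos(d,e), inpos(e,a), inpos(e,b), inpos(e,d)}  (30 atoms)
goal ⊆ F2  ⇒  h_max = 2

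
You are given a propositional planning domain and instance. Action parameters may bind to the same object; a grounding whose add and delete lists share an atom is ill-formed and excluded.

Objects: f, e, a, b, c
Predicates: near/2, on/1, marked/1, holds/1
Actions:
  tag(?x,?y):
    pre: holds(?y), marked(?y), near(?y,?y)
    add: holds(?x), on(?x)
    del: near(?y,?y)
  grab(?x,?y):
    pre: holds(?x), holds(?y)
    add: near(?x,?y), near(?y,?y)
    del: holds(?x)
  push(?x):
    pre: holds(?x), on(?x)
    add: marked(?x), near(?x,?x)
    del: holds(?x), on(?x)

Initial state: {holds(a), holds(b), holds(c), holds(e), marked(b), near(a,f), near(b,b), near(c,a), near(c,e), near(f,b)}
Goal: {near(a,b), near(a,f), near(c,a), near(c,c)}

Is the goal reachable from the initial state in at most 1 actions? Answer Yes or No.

No

1. grab(e,c)  →  {holds(a), holds(b), holds(c), marked(b), near(a,f), near(b,b), near(c,a), near(c,c), near(c,e), near(e,c), near(f,b)}
2. grab(a,b)  →  {holds(b), holds(c), marked(b), near(a,b), near(a,f), near(b,b), near(c,a), near(c,c), near(c,e), near(e,c), near(f,b)}
optimal plan length = 2; 2 > 1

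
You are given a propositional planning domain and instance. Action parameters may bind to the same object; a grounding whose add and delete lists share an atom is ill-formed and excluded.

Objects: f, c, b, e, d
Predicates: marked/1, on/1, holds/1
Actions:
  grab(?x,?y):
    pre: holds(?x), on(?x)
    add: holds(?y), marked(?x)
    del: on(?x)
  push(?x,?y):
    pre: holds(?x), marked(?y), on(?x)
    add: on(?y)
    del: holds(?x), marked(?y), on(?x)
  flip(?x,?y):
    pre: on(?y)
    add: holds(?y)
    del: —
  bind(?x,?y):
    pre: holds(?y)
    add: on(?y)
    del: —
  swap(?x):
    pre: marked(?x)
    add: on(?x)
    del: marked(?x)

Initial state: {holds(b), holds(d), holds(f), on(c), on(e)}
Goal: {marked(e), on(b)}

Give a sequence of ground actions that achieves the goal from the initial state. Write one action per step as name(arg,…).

1. flip(f,e)  →  {holds(b), holds(d), holds(e), holds(f), on(c), on(e)}
2. grab(e,f)  →  {holds(b), holds(d), holds(e), holds(f), marked(e), on(c)}
3. bind(f,b)  →  {holds(b), holds(d), holds(e), holds(f), marked(e), on(b), on(c)}

flip(f,e); grab(e,f); bind(f,b)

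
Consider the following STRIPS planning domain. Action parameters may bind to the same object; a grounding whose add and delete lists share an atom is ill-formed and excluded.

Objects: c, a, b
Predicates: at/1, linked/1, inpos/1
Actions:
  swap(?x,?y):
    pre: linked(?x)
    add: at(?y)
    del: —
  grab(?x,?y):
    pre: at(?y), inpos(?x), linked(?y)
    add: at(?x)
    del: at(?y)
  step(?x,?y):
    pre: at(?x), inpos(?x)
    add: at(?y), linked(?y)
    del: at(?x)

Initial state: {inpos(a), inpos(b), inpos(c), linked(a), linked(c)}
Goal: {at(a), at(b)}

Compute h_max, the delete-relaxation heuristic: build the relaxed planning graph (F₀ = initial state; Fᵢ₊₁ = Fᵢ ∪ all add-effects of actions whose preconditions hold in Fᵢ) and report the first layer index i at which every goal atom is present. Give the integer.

F0 = init (5 atoms)
F1 = F0 ∪ {at(a), at(b), at(c)}  (8 atoms)
goal ⊆ F1  ⇒  h_max = 1

1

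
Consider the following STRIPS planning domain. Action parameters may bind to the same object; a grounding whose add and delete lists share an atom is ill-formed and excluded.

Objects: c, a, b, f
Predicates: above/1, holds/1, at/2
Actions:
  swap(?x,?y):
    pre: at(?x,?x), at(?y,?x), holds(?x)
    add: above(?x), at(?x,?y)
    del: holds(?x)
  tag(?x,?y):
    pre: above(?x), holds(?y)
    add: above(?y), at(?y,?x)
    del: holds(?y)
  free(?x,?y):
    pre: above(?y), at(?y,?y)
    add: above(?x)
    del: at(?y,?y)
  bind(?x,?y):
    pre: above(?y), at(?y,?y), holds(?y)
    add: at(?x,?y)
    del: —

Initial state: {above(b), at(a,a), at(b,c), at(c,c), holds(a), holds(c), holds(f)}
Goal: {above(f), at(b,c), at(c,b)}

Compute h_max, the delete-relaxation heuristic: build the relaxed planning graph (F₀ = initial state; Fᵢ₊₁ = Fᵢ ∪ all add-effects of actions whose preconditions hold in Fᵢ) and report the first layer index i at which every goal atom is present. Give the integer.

1

F0 = init (7 atoms)
F1 = F0 ∪ {above(a), above(c), above(f), at(a,b), at(c,b), at(f,b)}  (13 atoms)
goal ⊆ F1  ⇒  h_max = 1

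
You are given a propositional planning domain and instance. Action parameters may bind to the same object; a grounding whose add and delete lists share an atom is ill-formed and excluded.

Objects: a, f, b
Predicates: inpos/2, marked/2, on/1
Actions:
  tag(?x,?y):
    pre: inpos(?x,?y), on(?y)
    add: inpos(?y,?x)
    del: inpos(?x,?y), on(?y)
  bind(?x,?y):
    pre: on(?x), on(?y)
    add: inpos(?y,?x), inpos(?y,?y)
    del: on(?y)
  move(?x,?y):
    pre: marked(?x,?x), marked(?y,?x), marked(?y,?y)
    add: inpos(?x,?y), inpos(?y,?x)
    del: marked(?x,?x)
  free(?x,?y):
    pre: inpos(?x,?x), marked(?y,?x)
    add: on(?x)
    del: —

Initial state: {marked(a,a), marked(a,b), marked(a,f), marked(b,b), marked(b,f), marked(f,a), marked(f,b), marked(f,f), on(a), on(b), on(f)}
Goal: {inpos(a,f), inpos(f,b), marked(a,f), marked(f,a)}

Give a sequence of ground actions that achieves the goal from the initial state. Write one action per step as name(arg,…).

bind(f,a); bind(b,f)

1. bind(f,a)  →  {inpos(a,a), inpos(a,f), marked(a,a), marked(a,b), marked(a,f), marked(b,b), marked(b,f), marked(f,a), marked(f,b), marked(f,f), on(b), on(f)}
2. bind(b,f)  →  {inpos(a,a), inpos(a,f), inpos(f,b), inpos(f,f), marked(a,a), marked(a,b), marked(a,f), marked(b,b), marked(b,f), marked(f,a), marked(f,b), marked(f,f), on(b)}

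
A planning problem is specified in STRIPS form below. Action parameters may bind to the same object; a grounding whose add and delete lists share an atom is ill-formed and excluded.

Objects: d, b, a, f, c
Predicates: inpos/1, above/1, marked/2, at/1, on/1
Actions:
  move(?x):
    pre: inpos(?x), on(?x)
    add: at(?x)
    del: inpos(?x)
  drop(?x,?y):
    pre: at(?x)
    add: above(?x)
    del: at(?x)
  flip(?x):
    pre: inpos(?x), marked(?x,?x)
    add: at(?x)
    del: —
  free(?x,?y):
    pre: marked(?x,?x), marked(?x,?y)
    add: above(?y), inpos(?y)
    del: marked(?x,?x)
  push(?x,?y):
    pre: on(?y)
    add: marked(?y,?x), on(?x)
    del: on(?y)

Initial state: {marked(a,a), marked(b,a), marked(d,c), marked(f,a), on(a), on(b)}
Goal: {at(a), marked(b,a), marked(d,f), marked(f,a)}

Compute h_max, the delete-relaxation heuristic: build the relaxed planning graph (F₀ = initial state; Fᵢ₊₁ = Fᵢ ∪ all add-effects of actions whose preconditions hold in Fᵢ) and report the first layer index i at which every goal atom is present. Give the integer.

F0 = init (6 atoms)
F1 = F0 ∪ {above(a), inpos(a), marked(a,b), marked(a,c), marked(a,d), marked(a,f), marked(b,c), marked(b,d), marked(b,f), on(c), on(d), on(f)}  (18 atoms)
F2 = F1 ∪ {above(b), above(c), above(d), above(f), at(a), inpos(b), inpos(c), inpos(d), inpos(f), marked(c,a), marked(c,b), marked(c,d), marked(c,f), marked(d,a), marked(d,b), marked(d,f), marked(f,b), marked(f,c), marked(f,d)}  (37 atoms)
goal ⊆ F2  ⇒  h_max = 2

2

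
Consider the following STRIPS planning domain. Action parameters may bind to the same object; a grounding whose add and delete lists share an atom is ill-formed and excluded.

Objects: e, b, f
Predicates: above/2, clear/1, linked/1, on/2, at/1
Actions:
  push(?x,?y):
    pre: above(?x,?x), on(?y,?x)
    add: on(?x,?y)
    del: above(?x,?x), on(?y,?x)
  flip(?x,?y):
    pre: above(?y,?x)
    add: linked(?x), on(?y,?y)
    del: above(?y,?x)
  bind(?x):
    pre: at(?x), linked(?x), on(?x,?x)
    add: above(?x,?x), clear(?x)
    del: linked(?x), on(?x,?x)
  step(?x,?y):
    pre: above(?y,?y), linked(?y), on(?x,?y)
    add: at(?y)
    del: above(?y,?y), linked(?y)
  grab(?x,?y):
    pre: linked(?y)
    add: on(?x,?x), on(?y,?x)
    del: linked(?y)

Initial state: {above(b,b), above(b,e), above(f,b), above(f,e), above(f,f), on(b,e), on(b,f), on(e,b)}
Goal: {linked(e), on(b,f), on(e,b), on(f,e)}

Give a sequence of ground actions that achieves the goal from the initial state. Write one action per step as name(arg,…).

flip(e,b); flip(f,f); grab(e,f)

1. flip(e,b)  →  {above(b,b), above(f,b), above(f,e), above(f,f), linked(e), on(b,b), on(b,e), on(b,f), on(e,b)}
2. flip(f,f)  →  {above(b,b), above(f,b), above(f,e), linked(e), linked(f), on(b,b), on(b,e), on(b,f), on(e,b), on(f,f)}
3. grab(e,f)  →  {above(b,b), above(f,b), above(f,e), linked(e), on(b,b), on(b,e), on(b,f), on(e,b), on(e,e), on(f,e), on(f,f)}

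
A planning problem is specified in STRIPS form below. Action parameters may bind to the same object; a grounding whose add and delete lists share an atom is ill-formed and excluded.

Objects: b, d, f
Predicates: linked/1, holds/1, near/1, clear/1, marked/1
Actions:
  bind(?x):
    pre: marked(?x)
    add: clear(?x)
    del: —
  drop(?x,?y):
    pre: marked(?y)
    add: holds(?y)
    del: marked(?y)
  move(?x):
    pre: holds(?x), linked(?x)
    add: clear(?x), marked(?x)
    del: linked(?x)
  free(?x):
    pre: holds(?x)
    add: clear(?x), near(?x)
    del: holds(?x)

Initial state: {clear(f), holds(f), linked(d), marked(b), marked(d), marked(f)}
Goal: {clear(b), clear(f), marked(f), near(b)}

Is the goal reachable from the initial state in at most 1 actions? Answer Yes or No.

No

1. drop(b,b)  →  {clear(f), holds(b), holds(f), linked(d), marked(d), marked(f)}
2. free(b)  →  {clear(b), clear(f), holds(f), linked(d), marked(d), marked(f), near(b)}
optimal plan length = 2; 2 > 1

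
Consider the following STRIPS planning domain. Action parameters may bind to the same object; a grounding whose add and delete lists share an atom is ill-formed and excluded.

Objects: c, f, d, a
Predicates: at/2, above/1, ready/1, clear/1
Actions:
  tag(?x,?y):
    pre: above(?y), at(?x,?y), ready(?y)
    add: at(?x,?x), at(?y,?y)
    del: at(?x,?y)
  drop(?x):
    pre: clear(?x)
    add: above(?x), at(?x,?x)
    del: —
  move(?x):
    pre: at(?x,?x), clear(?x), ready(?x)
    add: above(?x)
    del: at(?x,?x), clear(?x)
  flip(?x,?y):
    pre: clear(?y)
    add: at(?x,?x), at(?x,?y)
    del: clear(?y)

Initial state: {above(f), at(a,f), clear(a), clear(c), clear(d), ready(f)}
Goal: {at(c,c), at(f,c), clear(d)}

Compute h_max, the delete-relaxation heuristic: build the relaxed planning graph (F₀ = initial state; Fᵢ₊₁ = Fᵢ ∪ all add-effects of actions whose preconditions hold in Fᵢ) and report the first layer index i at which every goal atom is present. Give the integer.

F0 = init (6 atoms)
F1 = F0 ∪ {above(a), above(c), above(d), at(a,a), at(a,c), at(a,d), at(c,a), at(c,c), at(c,d), at(d,a), at(d,c), at(d,d), at(f,a), at(f,c), at(f,d), at(f,f)}  (22 atoms)
goal ⊆ F1  ⇒  h_max = 1

1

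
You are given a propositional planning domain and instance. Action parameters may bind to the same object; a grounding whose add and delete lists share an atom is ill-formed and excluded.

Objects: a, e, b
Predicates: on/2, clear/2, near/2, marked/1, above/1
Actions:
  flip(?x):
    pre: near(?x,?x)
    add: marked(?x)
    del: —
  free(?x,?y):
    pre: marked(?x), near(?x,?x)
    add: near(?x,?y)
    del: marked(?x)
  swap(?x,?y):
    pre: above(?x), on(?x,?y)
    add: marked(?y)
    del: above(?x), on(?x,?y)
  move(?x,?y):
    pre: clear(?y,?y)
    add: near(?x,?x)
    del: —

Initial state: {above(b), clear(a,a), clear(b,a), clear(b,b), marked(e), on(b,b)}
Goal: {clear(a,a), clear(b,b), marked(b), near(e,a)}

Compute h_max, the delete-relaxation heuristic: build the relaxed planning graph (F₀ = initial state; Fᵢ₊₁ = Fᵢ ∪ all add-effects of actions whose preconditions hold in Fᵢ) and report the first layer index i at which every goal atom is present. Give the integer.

F0 = init (6 atoms)
F1 = F0 ∪ {marked(b), near(a,a), near(b,b), near(e,e)}  (10 atoms)
F2 = F1 ∪ {marked(a), near(b,a), near(b,e), near(e,a), near(e,b)}  (15 atoms)
goal ⊆ F2  ⇒  h_max = 2

2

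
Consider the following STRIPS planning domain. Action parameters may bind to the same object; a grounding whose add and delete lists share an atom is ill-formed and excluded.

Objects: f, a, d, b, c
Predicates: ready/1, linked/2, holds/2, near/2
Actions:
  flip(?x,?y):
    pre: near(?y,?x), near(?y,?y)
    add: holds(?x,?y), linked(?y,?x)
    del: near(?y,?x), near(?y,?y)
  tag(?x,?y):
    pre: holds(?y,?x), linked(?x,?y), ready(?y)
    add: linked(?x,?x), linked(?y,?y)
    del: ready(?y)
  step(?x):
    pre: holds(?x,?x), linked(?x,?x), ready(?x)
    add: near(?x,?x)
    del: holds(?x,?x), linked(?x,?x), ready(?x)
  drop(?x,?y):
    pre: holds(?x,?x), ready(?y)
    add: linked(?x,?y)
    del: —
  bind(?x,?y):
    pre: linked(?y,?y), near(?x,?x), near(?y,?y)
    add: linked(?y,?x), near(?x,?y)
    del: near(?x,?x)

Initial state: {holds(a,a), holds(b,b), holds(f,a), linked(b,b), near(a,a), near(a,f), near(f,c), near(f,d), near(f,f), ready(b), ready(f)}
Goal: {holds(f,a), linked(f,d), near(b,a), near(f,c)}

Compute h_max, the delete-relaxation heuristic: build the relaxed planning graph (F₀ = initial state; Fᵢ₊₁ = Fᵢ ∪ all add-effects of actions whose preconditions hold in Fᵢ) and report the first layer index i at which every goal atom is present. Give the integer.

F0 = init (11 atoms)
F1 = F0 ∪ {holds(c,f), holds(d,f), holds(f,f), linked(a,a), linked(a,b), linked(a,f), linked(b,f), linked(f,c), linked(f,d), linked(f,f), near(b,b)}  (22 atoms)
F2 = F1 ∪ {linked(b,a), linked(f,a), linked(f,b), near(a,b), near(b,a), near(b,f), near(f,a), near(f,b)}  (30 atoms)
goal ⊆ F2  ⇒  h_max = 2

2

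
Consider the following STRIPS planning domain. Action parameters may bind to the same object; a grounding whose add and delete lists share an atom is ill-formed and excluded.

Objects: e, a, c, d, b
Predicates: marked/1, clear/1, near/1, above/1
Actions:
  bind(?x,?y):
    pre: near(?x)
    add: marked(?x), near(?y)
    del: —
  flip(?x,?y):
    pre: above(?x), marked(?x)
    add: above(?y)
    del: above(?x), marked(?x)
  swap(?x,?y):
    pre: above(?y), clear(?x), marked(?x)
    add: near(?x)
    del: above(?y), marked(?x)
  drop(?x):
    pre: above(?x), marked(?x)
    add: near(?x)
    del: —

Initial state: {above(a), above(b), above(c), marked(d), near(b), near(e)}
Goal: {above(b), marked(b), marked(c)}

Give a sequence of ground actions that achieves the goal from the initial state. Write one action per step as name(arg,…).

bind(b,c); bind(c,e)

1. bind(b,c)  →  {above(a), above(b), above(c), marked(b), marked(d), near(b), near(c), near(e)}
2. bind(c,e)  →  {above(a), above(b), above(c), marked(b), marked(c), marked(d), near(b), near(c), near(e)}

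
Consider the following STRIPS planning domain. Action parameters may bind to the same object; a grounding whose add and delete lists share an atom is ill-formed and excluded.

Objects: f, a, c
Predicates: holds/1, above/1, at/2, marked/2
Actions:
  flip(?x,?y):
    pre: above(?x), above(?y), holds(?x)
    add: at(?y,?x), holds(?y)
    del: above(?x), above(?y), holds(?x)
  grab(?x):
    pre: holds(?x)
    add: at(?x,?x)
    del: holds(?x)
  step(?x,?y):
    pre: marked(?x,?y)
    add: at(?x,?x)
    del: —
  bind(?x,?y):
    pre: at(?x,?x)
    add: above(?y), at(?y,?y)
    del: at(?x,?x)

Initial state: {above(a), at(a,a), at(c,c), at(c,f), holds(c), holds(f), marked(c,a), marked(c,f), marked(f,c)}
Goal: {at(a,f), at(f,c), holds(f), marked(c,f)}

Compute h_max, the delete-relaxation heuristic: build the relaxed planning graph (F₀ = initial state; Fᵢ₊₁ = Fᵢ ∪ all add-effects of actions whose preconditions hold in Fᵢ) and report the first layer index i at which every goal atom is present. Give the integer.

2

F0 = init (9 atoms)
F1 = F0 ∪ {above(c), above(f), at(f,f)}  (12 atoms)
F2 = F1 ∪ {at(a,c), at(a,f), at(f,c), holds(a)}  (16 atoms)
goal ⊆ F2  ⇒  h_max = 2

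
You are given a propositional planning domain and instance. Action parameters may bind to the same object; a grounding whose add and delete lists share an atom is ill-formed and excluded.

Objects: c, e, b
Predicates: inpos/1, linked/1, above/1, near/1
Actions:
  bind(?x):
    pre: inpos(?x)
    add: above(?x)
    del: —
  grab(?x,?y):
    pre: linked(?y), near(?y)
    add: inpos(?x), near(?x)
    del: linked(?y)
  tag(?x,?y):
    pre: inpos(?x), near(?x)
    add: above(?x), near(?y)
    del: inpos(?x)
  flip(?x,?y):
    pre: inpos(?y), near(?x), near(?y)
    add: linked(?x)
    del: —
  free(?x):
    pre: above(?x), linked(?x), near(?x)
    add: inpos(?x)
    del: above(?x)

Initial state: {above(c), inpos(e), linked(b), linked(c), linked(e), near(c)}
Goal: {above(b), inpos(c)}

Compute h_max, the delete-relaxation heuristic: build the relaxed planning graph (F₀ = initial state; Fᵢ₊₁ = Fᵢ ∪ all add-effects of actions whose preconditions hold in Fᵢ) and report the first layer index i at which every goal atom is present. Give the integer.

2

F0 = init (6 atoms)
F1 = F0 ∪ {above(e), inpos(b), inpos(c), near(b), near(e)}  (11 atoms)
F2 = F1 ∪ {above(b)}  (12 atoms)
goal ⊆ F2  ⇒  h_max = 2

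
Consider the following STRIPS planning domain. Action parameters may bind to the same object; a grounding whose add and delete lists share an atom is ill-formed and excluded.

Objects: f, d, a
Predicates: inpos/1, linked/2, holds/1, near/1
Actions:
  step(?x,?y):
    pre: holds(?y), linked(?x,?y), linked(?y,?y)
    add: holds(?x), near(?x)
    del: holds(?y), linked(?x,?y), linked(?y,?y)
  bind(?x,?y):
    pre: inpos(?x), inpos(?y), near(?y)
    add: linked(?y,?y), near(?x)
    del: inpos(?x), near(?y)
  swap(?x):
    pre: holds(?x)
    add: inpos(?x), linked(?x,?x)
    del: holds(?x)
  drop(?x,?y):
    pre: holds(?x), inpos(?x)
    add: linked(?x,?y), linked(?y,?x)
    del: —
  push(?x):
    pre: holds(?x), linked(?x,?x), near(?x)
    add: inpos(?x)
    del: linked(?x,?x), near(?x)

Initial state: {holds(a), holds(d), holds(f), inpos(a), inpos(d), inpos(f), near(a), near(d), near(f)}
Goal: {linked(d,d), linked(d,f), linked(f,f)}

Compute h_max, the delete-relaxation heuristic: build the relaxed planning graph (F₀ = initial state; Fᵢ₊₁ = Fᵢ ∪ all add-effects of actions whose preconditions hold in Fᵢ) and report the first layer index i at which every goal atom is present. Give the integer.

F0 = init (9 atoms)
F1 = F0 ∪ {linked(a,a), linked(a,d), linked(a,f), linked(d,a), linked(d,d), linked(d,f), linked(f,a), linked(f,d), linked(f,f)}  (18 atoms)
goal ⊆ F1  ⇒  h_max = 1

1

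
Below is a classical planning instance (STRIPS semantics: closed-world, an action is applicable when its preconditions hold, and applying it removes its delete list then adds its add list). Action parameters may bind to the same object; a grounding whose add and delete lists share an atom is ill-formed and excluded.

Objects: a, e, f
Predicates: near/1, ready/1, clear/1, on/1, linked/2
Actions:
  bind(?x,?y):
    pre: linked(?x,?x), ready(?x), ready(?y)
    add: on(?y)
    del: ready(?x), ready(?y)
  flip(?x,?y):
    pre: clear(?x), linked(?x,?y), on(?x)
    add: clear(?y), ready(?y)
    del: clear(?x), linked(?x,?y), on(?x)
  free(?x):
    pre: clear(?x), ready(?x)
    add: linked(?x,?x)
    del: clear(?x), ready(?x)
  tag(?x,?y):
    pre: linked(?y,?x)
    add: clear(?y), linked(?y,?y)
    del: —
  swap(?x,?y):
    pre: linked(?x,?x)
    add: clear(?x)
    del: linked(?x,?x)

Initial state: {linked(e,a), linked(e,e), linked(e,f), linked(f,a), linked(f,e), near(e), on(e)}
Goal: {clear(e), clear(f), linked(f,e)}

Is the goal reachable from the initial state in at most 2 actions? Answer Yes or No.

Yes

1. tag(a,e)  →  {clear(e), linked(e,a), linked(e,e), linked(e,f), linked(f,a), linked(f,e), near(e), on(e)}
2. tag(a,f)  →  {clear(e), clear(f), linked(e,a), linked(e,e), linked(e,f), linked(f,a), linked(f,e), linked(f,f), near(e), on(e)}
optimal plan length = 2; 2 ≤ 2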